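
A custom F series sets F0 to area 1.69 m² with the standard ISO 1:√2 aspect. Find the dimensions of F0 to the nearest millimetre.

Let the short side be w mm. Then w · w√2 = 1.69 m² = 1,690,000 mm².
w² = 1,690,000/√2, so w ≈ 1093.2 mm; long side = w√2 ≈ 1546.0 mm.

1093 × 1546 mm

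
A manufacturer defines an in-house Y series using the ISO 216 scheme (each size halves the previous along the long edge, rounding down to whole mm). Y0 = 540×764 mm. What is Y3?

191 × 270 mm

Y1: ⌊764/2⌋ × 540 = 382 × 540 mm
Y2: ⌊540/2⌋ × 382 = 270 × 382 mm
Y3: ⌊382/2⌋ × 270 = 191 × 270 mm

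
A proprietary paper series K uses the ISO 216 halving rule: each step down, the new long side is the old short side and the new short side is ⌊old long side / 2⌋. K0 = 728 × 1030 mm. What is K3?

K1: ⌊1030/2⌋ × 728 = 515 × 728 mm
K2: ⌊728/2⌋ × 515 = 364 × 515 mm
K3: ⌊515/2⌋ × 364 = 257 × 364 mm

257 × 364 mm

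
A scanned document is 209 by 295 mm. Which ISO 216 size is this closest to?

A4 (210 × 297 mm)

Aspect ratio 295/209 ≈ 1.411 — close to the ISO √2 ≈ 1.414.
In the A-series (A0 area = 1 m²): A4 = 210 × 297 mm.
Off by 3 mm total — nearest standard size.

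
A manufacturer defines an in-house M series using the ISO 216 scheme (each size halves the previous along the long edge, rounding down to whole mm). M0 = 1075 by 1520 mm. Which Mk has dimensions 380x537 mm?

M0: 1075 × 1520 mm
M1: 760 × 1075 mm
M2: 537 × 760 mm
M3: 380 × 537 mm
M4: 268 × 380 mm
→ matches M3.

M3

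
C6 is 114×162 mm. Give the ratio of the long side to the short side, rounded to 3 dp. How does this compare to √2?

162 / 114 = 1.421
ISO 216 targets √2 ≈ 1.414; the +0.007 deviation is from mm rounding.

1.421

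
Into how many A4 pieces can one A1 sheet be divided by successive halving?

8

Each ISO step halves the sheet: 1 × A1 → 2 × A2 → 4 × A3 → 8 × A4
From A1 to A4 is 3 halving steps: 2^3 = 8.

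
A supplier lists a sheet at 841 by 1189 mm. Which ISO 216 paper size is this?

A0 (841 × 1189 mm)

Aspect ratio 1189/841 ≈ 1.414 — close to the ISO √2 ≈ 1.414.
In the A-series (A0 area = 1 m²): A0 = 841 × 1189 mm.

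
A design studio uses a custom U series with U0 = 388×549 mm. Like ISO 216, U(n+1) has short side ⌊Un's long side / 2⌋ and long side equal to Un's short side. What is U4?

97 × 137 mm

U1: ⌊549/2⌋ × 388 = 274 × 388 mm
U2: ⌊388/2⌋ × 274 = 194 × 274 mm
U3: ⌊274/2⌋ × 194 = 137 × 194 mm
U4: ⌊194/2⌋ × 137 = 97 × 137 mm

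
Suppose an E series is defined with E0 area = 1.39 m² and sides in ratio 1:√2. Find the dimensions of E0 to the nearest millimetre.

991 × 1402 mm

Let the short side be w mm. Then w · w√2 = 1.39 m² = 1,390,000 mm².
w² = 1,390,000/√2, so w ≈ 991.4 mm; long side = w√2 ≈ 1402.1 mm.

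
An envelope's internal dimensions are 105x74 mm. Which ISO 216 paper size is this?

Aspect ratio 105/74 ≈ 1.419 — close to the ISO √2 ≈ 1.414.
In the A-series (A0 area = 1 m²): A7 = 74 × 105 mm.

A7 (74 × 105 mm)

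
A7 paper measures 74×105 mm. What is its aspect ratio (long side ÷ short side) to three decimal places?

105 / 74 = 1.419
ISO 216 targets √2 ≈ 1.414; the +0.005 deviation is from mm rounding.

1.419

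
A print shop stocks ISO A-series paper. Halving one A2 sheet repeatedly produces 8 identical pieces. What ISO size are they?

A5

8 = 2^3, so 3 halving steps.
A2 → A3 → … → A5 after 3 steps.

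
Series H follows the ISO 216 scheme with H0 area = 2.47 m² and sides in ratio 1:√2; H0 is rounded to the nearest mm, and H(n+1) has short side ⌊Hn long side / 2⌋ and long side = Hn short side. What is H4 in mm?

330 × 467 mm

Let H0's short side be w mm. w · w√2 = 2.47 m² = 2,470,000 mm², so w ≈ 1321.6 mm and w√2 ≈ 1869.0 mm → H0 = 1322 × 1869 mm.
H1: ⌊1869/2⌋ × 1322 = 934 × 1322 mm
H2: ⌊1322/2⌋ × 934 = 661 × 934 mm
H3: ⌊934/2⌋ × 661 = 467 × 661 mm
H4: ⌊661/2⌋ × 467 = 330 × 467 mm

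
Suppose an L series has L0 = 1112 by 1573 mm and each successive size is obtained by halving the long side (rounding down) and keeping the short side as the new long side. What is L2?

556 × 786 mm

L1: ⌊1573/2⌋ × 1112 = 786 × 1112 mm
L2: ⌊1112/2⌋ × 786 = 556 × 786 mm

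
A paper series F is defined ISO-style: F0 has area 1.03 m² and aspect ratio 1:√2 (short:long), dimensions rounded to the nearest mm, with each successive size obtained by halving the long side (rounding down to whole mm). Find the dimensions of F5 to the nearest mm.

Let F0's short side be w mm. w · w√2 = 1.03 m² = 1,030,000 mm², so w ≈ 853.4 mm and w√2 ≈ 1206.9 mm → F0 = 853 × 1207 mm.
F1: ⌊1207/2⌋ × 853 = 603 × 853 mm
F2: ⌊853/2⌋ × 603 = 426 × 603 mm
F3: ⌊603/2⌋ × 426 = 301 × 426 mm
F4: ⌊426/2⌋ × 301 = 213 × 301 mm
F5: ⌊301/2⌋ × 213 = 150 × 213 mm

150 × 213 mm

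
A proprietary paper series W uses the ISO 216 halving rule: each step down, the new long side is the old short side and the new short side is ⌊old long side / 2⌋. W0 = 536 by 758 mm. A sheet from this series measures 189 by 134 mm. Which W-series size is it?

W0: 536 × 758 mm
W1: 379 × 536 mm
W2: 268 × 379 mm
W3: 189 × 268 mm
W4: 134 × 189 mm
W5: 94 × 134 mm
→ matches W4.

W4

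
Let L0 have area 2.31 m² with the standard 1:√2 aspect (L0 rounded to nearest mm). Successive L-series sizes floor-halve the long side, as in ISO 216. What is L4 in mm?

319 × 451 mm

Let L0's short side be w mm. w · w√2 = 2.31 m² = 2,310,000 mm², so w ≈ 1278.1 mm and w√2 ≈ 1807.4 mm → L0 = 1278 × 1807 mm.
L1: ⌊1807/2⌋ × 1278 = 903 × 1278 mm
L2: ⌊1278/2⌋ × 903 = 639 × 903 mm
L3: ⌊903/2⌋ × 639 = 451 × 639 mm
L4: ⌊639/2⌋ × 451 = 319 × 451 mm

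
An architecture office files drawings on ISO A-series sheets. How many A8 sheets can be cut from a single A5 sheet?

8

A5 = 148 × 210 mm; A8 = 52 × 74 mm.
Each halving step doubles the count; 3 steps from A5 to A8.
2^3 = 8.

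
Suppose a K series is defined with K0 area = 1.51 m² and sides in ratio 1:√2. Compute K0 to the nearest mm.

Let the short side be w mm. Then w · w√2 = 1.51 m² = 1,510,000 mm².
w² = 1,510,000/√2, so w ≈ 1033.3 mm; long side = w√2 ≈ 1461.3 mm.

1033 × 1461 mm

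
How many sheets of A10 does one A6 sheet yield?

Each ISO step halves the sheet: 1 × A6 → 2 × A7 → 4 × A8 → 8 × A9 → …
From A6 to A10 is 4 halving steps: 2^4 = 16.

16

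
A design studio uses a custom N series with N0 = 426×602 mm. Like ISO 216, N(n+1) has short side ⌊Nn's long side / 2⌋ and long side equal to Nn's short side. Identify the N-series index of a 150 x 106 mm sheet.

N0: 426 × 602 mm
N1: 301 × 426 mm
N2: 213 × 301 mm
N3: 150 × 213 mm
N4: 106 × 150 mm
N5: 75 × 106 mm
→ matches N4.

N4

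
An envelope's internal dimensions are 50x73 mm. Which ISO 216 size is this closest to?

Aspect ratio 73/50 ≈ 1.460 (ISO target is √2 ≈ 1.414).
In the A-series (A0 area = 1 m²): A8 = 52 × 74 mm.
Off by 3 mm total — nearest standard size.

A8 (52 × 74 mm)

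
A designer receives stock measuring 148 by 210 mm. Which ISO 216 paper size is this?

A5 (148 × 210 mm)

Aspect ratio 210/148 ≈ 1.419 — close to the ISO √2 ≈ 1.414.
In the A-series (A0 area = 1 m²): A5 = 148 × 210 mm.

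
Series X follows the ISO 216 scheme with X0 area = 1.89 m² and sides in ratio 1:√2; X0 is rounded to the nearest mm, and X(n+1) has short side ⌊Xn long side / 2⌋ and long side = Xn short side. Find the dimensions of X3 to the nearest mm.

408 × 578 mm

Let X0's short side be w mm. w · w√2 = 1.89 m² = 1,890,000 mm², so w ≈ 1156.0 mm and w√2 ≈ 1634.9 mm → X0 = 1156 × 1635 mm.
X1: ⌊1635/2⌋ × 1156 = 817 × 1156 mm
X2: ⌊1156/2⌋ × 817 = 578 × 817 mm
X3: ⌊817/2⌋ × 578 = 408 × 578 mm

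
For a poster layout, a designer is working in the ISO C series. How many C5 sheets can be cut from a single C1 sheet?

16

Each ISO step halves the sheet: 1 × C1 → 2 × C2 → 4 × C3 → 8 × C4 → …
From C1 to C5 is 4 halving steps: 2^4 = 16.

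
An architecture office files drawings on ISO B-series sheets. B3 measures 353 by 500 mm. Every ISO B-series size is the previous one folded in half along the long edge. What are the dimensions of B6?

125 × 176 mm

B4: ⌊500/2⌋ × 353 = 250 × 353 mm
B5: ⌊353/2⌋ × 250 = 176 × 250 mm
B6: ⌊250/2⌋ × 176 = 125 × 176 mm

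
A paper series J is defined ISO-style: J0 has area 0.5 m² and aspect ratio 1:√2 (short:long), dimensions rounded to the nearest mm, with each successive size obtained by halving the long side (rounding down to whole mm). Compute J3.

Let J0's short side be w mm. w · w√2 = 0.5 m² = 500,000 mm², so w ≈ 594.6 mm and w√2 ≈ 840.9 mm → J0 = 595 × 841 mm.
J1: ⌊841/2⌋ × 595 = 420 × 595 mm
J2: ⌊595/2⌋ × 420 = 297 × 420 mm
J3: ⌊420/2⌋ × 297 = 210 × 297 mm

210 × 297 mm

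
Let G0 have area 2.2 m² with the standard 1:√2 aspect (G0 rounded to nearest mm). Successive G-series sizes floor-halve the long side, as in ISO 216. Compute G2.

Let G0's short side be w mm. w · w√2 = 2.2 m² = 2,200,000 mm², so w ≈ 1247.3 mm and w√2 ≈ 1763.9 mm → G0 = 1247 × 1764 mm.
G1: ⌊1764/2⌋ × 1247 = 882 × 1247 mm
G2: ⌊1247/2⌋ × 882 = 623 × 882 mm

623 × 882 mm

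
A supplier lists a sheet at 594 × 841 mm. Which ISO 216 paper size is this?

A1 (594 × 841 mm)

Aspect ratio 841/594 ≈ 1.416 — close to the ISO √2 ≈ 1.414.
In the A-series (A0 area = 1 m²): A1 = 594 × 841 mm.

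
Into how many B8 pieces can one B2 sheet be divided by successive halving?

B2 = 500 × 707 mm; B8 = 62 × 88 mm.
Each halving step doubles the count; 6 steps from B2 to B8.
2^6 = 64.

64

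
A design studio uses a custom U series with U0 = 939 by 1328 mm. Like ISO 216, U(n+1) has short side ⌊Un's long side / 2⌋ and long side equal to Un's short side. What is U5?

166 × 234 mm

U1 = 664 × 939 mm (from U0 by 1 halving).
U2: ⌊939/2⌋ × 664 = 469 × 664 mm
U3: ⌊664/2⌋ × 469 = 332 × 469 mm
U4: ⌊469/2⌋ × 332 = 234 × 332 mm
U5: ⌊332/2⌋ × 234 = 166 × 234 mm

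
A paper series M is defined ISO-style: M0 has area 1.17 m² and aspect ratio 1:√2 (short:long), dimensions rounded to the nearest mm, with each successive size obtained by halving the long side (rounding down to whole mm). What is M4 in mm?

Let M0's short side be w mm. w · w√2 = 1.17 m² = 1,170,000 mm², so w ≈ 909.6 mm and w√2 ≈ 1286.3 mm → M0 = 910 × 1286 mm.
M1: ⌊1286/2⌋ × 910 = 643 × 910 mm
M2: ⌊910/2⌋ × 643 = 455 × 643 mm
M3: ⌊643/2⌋ × 455 = 321 × 455 mm
M4: ⌊455/2⌋ × 321 = 227 × 321 mm

227 × 321 mm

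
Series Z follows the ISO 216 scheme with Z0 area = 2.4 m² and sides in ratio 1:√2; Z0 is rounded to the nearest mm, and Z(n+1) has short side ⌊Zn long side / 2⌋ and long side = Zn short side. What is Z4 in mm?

325 × 460 mm

Let Z0's short side be w mm. w · w√2 = 2.4 m² = 2,400,000 mm², so w ≈ 1302.7 mm and w√2 ≈ 1842.3 mm → Z0 = 1303 × 1842 mm.
Z1: ⌊1842/2⌋ × 1303 = 921 × 1303 mm
Z2: ⌊1303/2⌋ × 921 = 651 × 921 mm
Z3: ⌊921/2⌋ × 651 = 460 × 651 mm
Z4: ⌊651/2⌋ × 460 = 325 × 460 mm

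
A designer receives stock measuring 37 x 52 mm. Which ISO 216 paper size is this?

A9 (37 × 52 mm)

Aspect ratio 52/37 ≈ 1.405 — close to the ISO √2 ≈ 1.414.
In the A-series (A0 area = 1 m²): A9 = 37 × 52 mm.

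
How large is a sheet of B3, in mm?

B0 = 1000 × 1414 mm (B0 has a 1000 mm short side, aspect 1:√2).
B1: ⌊1414/2⌋ × 1000 = 707 × 1000 mm
B2: ⌊1000/2⌋ × 707 = 500 × 707 mm
B3: ⌊707/2⌋ × 500 = 353 × 500 mm

353 × 500 mm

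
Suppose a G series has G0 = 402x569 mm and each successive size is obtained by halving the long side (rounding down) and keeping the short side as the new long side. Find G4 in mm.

G1: ⌊569/2⌋ × 402 = 284 × 402 mm
G2: ⌊402/2⌋ × 284 = 201 × 284 mm
G3: ⌊284/2⌋ × 201 = 142 × 201 mm
G4: ⌊201/2⌋ × 142 = 100 × 142 mm

100 × 142 mm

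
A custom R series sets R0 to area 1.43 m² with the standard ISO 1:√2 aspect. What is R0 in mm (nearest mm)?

1006 × 1422 mm

Let the short side be w mm. Then w · w√2 = 1.43 m² = 1,430,000 mm².
w² = 1,430,000/√2, so w ≈ 1005.6 mm; long side = w√2 ≈ 1422.1 mm.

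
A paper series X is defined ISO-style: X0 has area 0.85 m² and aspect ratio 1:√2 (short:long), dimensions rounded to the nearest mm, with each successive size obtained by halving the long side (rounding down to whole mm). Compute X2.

387 × 548 mm

Let X0's short side be w mm. w · w√2 = 0.85 m² = 850,000 mm², so w ≈ 775.3 mm and w√2 ≈ 1096.4 mm → X0 = 775 × 1096 mm.
X1: ⌊1096/2⌋ × 775 = 548 × 775 mm
X2: ⌊775/2⌋ × 548 = 387 × 548 mm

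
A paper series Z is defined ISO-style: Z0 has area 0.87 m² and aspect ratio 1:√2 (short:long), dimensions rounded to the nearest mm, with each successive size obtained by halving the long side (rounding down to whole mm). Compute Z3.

Let Z0's short side be w mm. w · w√2 = 0.87 m² = 870,000 mm², so w ≈ 784.3 mm and w√2 ≈ 1109.2 mm → Z0 = 784 × 1109 mm.
Z1: ⌊1109/2⌋ × 784 = 554 × 784 mm
Z2: ⌊784/2⌋ × 554 = 392 × 554 mm
Z3: ⌊554/2⌋ × 392 = 277 × 392 mm

277 × 392 mm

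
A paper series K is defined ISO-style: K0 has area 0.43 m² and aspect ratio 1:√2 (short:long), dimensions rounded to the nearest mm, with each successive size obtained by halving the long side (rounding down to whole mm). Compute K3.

195 × 275 mm

Let K0's short side be w mm. w · w√2 = 0.43 m² = 430,000 mm², so w ≈ 551.4 mm and w√2 ≈ 779.8 mm → K0 = 551 × 780 mm.
K1: ⌊780/2⌋ × 551 = 390 × 551 mm
K2: ⌊551/2⌋ × 390 = 275 × 390 mm
K3: ⌊390/2⌋ × 275 = 195 × 275 mm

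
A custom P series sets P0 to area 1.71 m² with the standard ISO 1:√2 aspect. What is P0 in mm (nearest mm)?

Let the short side be w mm. Then w · w√2 = 1.71 m² = 1,710,000 mm².
w² = 1,710,000/√2, so w ≈ 1099.6 mm; long side = w√2 ≈ 1555.1 mm.

1100 × 1555 mm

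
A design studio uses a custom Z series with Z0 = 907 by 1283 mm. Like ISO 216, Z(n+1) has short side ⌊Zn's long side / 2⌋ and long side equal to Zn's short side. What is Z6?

Z1: ⌊1283/2⌋ × 907 = 641 × 907 mm
Z2: ⌊907/2⌋ × 641 = 453 × 641 mm
Z3: ⌊641/2⌋ × 453 = 320 × 453 mm
Z4: ⌊453/2⌋ × 320 = 226 × 320 mm
Z5: ⌊320/2⌋ × 226 = 160 × 226 mm
Z6: ⌊226/2⌋ × 160 = 113 × 160 mm

113 × 160 mm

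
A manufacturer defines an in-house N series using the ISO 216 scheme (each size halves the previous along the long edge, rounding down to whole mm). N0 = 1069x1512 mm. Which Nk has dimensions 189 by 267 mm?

N5

N0: 1069 × 1512 mm
N1: 756 × 1069 mm
N2: 534 × 756 mm
N3: 378 × 534 mm
N4: 267 × 378 mm
N5: 189 × 267 mm
N6: 133 × 189 mm
→ matches N5.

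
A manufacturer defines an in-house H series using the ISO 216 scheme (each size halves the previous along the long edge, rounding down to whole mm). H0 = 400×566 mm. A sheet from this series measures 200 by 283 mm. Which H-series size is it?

H2

H0: 400 × 566 mm
H1: 283 × 400 mm
H2: 200 × 283 mm
H3: 141 × 200 mm
→ matches H2.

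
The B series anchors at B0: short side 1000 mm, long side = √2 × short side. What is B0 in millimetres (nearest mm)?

1000 × 1414 mm

Short side = 1000 mm; long side = 1000√2 ≈ 1414.2 mm.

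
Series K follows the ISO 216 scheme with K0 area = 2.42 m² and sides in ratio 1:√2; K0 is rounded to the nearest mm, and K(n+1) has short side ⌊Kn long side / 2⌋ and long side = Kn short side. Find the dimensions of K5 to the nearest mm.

231 × 327 mm

Let K0's short side be w mm. w · w√2 = 2.42 m² = 2,420,000 mm², so w ≈ 1308.1 mm and w√2 ≈ 1850.0 mm → K0 = 1308 × 1850 mm.
K1: ⌊1850/2⌋ × 1308 = 925 × 1308 mm
K2: ⌊1308/2⌋ × 925 = 654 × 925 mm
K3: ⌊925/2⌋ × 654 = 462 × 654 mm
K4: ⌊654/2⌋ × 462 = 327 × 462 mm
K5: ⌊462/2⌋ × 327 = 231 × 327 mm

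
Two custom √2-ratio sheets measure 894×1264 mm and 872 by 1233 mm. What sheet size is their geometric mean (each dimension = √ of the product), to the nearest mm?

883 × 1248 mm

Short side: √(894 · 872) = √779568 ≈ 882.9 → 883 mm
Long side: √(1264 · 1233) = √1558512 ≈ 1248.4 → 1248 mm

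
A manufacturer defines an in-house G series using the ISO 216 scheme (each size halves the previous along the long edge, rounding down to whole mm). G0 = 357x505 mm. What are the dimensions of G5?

63 × 89 mm

G1: ⌊505/2⌋ × 357 = 252 × 357 mm
G2: ⌊357/2⌋ × 252 = 178 × 252 mm
G3: ⌊252/2⌋ × 178 = 126 × 178 mm
G4: ⌊178/2⌋ × 126 = 89 × 126 mm
G5: ⌊126/2⌋ × 89 = 63 × 89 mm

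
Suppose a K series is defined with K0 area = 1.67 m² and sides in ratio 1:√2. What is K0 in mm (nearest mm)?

Let the short side be w mm. Then w · w√2 = 1.67 m² = 1,670,000 mm².
w² = 1,670,000/√2, so w ≈ 1086.7 mm; long side = w√2 ≈ 1536.8 mm.

1087 × 1537 mm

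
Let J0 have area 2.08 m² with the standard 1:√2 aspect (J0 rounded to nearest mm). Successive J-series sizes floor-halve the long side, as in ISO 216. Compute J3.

428 × 606 mm

Let J0's short side be w mm. w · w√2 = 2.08 m² = 2,080,000 mm², so w ≈ 1212.8 mm and w√2 ≈ 1715.1 mm → J0 = 1213 × 1715 mm.
J1: ⌊1715/2⌋ × 1213 = 857 × 1213 mm
J2: ⌊1213/2⌋ × 857 = 606 × 857 mm
J3: ⌊857/2⌋ × 606 = 428 × 606 mm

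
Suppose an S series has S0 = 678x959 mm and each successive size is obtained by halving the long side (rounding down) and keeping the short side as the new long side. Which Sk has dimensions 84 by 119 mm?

S0: 678 × 959 mm
S1: 479 × 678 mm
S2: 339 × 479 mm
S3: 239 × 339 mm
S4: 169 × 239 mm
S5: 119 × 169 mm
S6: 84 × 119 mm
S7: 59 × 84 mm
→ matches S6.

S6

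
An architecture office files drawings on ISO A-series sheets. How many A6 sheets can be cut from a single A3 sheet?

8

Each ISO step halves the sheet: 1 × A3 → 2 × A4 → 4 × A5 → 8 × A6
From A3 to A6 is 3 halving steps: 2^3 = 8.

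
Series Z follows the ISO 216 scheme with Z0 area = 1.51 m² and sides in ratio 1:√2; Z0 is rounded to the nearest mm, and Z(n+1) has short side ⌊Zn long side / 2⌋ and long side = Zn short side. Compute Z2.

Let Z0's short side be w mm. w · w√2 = 1.51 m² = 1,510,000 mm², so w ≈ 1033.3 mm and w√2 ≈ 1461.3 mm → Z0 = 1033 × 1461 mm.
Z1: ⌊1461/2⌋ × 1033 = 730 × 1033 mm
Z2: ⌊1033/2⌋ × 730 = 516 × 730 mm

516 × 730 mm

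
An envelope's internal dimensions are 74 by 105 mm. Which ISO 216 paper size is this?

A7 (74 × 105 mm)

Aspect ratio 105/74 ≈ 1.419 — close to the ISO √2 ≈ 1.414.
In the A-series (A0 area = 1 m²): A7 = 74 × 105 mm.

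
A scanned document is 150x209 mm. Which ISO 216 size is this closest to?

A5 (148 × 210 mm)

Aspect ratio 209/150 ≈ 1.393 (ISO target is √2 ≈ 1.414).
In the A-series (A0 area = 1 m²): A5 = 148 × 210 mm.
Off by 3 mm total — nearest standard size.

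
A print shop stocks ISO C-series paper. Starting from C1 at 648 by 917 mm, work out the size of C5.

C2: ⌊917/2⌋ × 648 = 458 × 648 mm
C3: ⌊648/2⌋ × 458 = 324 × 458 mm
C4: ⌊458/2⌋ × 324 = 229 × 324 mm
C5: ⌊324/2⌋ × 229 = 162 × 229 mm

162 × 229 mm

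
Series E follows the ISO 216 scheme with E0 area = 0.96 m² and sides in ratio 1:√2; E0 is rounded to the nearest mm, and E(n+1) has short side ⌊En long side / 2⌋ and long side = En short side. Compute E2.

Let E0's short side be w mm. w · w√2 = 0.96 m² = 960,000 mm², so w ≈ 823.9 mm and w√2 ≈ 1165.2 mm → E0 = 824 × 1165 mm.
E1: ⌊1165/2⌋ × 824 = 582 × 824 mm
E2: ⌊824/2⌋ × 582 = 412 × 582 mm

412 × 582 mm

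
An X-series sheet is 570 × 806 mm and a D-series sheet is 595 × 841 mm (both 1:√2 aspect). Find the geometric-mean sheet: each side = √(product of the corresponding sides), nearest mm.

Short side: √(570 · 595) = √339150 ≈ 582.4 → 582 mm
Long side: √(806 · 841) = √677846 ≈ 823.3 → 823 mm

582 × 823 mm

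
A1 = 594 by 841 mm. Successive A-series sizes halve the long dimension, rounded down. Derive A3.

A2: ⌊841/2⌋ × 594 = 420 × 594 mm
A3: ⌊594/2⌋ × 420 = 297 × 420 mm

297 × 420 mm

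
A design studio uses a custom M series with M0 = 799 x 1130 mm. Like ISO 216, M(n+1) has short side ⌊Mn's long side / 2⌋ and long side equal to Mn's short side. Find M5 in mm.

M1: ⌊1130/2⌋ × 799 = 565 × 799 mm
M2: ⌊799/2⌋ × 565 = 399 × 565 mm
M3: ⌊565/2⌋ × 399 = 282 × 399 mm
M4: ⌊399/2⌋ × 282 = 199 × 282 mm
M5: ⌊282/2⌋ × 199 = 141 × 199 mm

141 × 199 mm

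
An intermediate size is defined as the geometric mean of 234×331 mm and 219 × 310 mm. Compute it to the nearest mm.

Short side: √(234 · 219) = √51246 ≈ 226.4 → 226 mm
Long side: √(331 · 310) = √102610 ≈ 320.3 → 320 mm

226 × 320 mm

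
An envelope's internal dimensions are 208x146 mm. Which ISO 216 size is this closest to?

Aspect ratio 208/146 ≈ 1.425 — close to the ISO √2 ≈ 1.414.
In the A-series (A0 area = 1 m²): A5 = 148 × 210 mm.
Off by 4 mm total — nearest standard size.

A5 (148 × 210 mm)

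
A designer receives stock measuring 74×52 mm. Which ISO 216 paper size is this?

A8 (52 × 74 mm)

Aspect ratio 74/52 ≈ 1.423 — close to the ISO √2 ≈ 1.414.
In the A-series (A0 area = 1 m²): A8 = 52 × 74 mm.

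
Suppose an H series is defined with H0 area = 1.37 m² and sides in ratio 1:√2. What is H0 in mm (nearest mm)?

984 × 1392 mm

Let the short side be w mm. Then w · w√2 = 1.37 m² = 1,370,000 mm².
w² = 1,370,000/√2, so w ≈ 984.2 mm; long side = w√2 ≈ 1391.9 mm.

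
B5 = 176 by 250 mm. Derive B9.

B6: ⌊250/2⌋ × 176 = 125 × 176 mm
B7: ⌊176/2⌋ × 125 = 88 × 125 mm
B8: ⌊125/2⌋ × 88 = 62 × 88 mm
B9: ⌊88/2⌋ × 62 = 44 × 62 mm

44 × 62 mm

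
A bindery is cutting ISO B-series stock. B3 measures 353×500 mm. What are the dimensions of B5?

176 × 250 mm

B4: ⌊500/2⌋ × 353 = 250 × 353 mm
B5: ⌊353/2⌋ × 250 = 176 × 250 mm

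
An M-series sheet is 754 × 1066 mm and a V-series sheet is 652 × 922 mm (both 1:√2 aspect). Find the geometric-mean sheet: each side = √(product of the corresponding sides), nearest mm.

701 × 991 mm

Short side: √(754 · 652) = √491608 ≈ 701.1 → 701 mm
Long side: √(1066 · 922) = √982852 ≈ 991.4 → 991 mm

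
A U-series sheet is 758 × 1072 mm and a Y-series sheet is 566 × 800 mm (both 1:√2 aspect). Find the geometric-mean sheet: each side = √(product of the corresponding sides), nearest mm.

655 × 926 mm

Short side: √(758 · 566) = √429028 ≈ 655.0 → 655 mm
Long side: √(1072 · 800) = √857600 ≈ 926.1 → 926 mm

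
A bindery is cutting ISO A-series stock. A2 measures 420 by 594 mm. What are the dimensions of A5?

A3: ⌊594/2⌋ × 420 = 297 × 420 mm
A4: ⌊420/2⌋ × 297 = 210 × 297 mm
A5: ⌊297/2⌋ × 210 = 148 × 210 mm

148 × 210 mm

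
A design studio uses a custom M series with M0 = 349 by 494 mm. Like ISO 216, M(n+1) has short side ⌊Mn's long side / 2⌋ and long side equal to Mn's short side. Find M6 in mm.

M1: ⌊494/2⌋ × 349 = 247 × 349 mm
M2: ⌊349/2⌋ × 247 = 174 × 247 mm
M3: ⌊247/2⌋ × 174 = 123 × 174 mm
M4: ⌊174/2⌋ × 123 = 87 × 123 mm
M5: ⌊123/2⌋ × 87 = 61 × 87 mm
M6: ⌊87/2⌋ × 61 = 43 × 61 mm

43 × 61 mm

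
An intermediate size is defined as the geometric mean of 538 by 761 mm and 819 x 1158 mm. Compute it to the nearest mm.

Short side: √(538 · 819) = √440622 ≈ 663.8 → 664 mm
Long side: √(761 · 1158) = √881238 ≈ 938.7 → 939 mm

664 × 939 mm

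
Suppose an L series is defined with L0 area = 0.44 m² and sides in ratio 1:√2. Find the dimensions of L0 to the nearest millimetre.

Let the short side be w mm. Then w · w√2 = 0.44 m² = 440,000 mm².
w² = 440,000/√2, so w ≈ 557.8 mm; long side = w√2 ≈ 788.8 mm.

558 × 789 mm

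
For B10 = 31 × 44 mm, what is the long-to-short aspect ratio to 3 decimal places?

1.419

44 / 31 = 1.419
ISO 216 targets √2 ≈ 1.414; the +0.005 deviation is from mm rounding.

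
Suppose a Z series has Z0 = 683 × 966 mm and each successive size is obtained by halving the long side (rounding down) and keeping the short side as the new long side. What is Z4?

Z1: ⌊966/2⌋ × 683 = 483 × 683 mm
Z2: ⌊683/2⌋ × 483 = 341 × 483 mm
Z3: ⌊483/2⌋ × 341 = 241 × 341 mm
Z4: ⌊341/2⌋ × 241 = 170 × 241 mm

170 × 241 mm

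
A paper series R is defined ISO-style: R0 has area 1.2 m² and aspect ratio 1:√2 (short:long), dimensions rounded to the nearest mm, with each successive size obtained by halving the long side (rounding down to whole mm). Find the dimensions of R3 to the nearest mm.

325 × 460 mm

Let R0's short side be w mm. w · w√2 = 1.2 m² = 1,200,000 mm², so w ≈ 921.2 mm and w√2 ≈ 1302.7 mm → R0 = 921 × 1303 mm.
R1: ⌊1303/2⌋ × 921 = 651 × 921 mm
R2: ⌊921/2⌋ × 651 = 460 × 651 mm
R3: ⌊651/2⌋ × 460 = 325 × 460 mm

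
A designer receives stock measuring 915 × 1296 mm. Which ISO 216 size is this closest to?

C0 (917 × 1297 mm)

Aspect ratio 1296/915 ≈ 1.416 — close to the ISO √2 ≈ 1.414.
In the C-series (envelope sizes, between A and B): C0 = 917 × 1297 mm.
Off by 3 mm total — nearest standard size.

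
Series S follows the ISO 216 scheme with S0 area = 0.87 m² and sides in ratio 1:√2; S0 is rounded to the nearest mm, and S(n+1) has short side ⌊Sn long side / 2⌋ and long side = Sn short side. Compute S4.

196 × 277 mm

Let S0's short side be w mm. w · w√2 = 0.87 m² = 870,000 mm², so w ≈ 784.3 mm and w√2 ≈ 1109.2 mm → S0 = 784 × 1109 mm.
S1: ⌊1109/2⌋ × 784 = 554 × 784 mm
S2: ⌊784/2⌋ × 554 = 392 × 554 mm
S3: ⌊554/2⌋ × 392 = 277 × 392 mm
S4: ⌊392/2⌋ × 277 = 196 × 277 mm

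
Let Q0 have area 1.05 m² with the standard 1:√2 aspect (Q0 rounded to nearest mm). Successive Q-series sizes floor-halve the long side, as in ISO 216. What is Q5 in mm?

152 × 215 mm

Let Q0's short side be w mm. w · w√2 = 1.05 m² = 1,050,000 mm², so w ≈ 861.7 mm and w√2 ≈ 1218.6 mm → Q0 = 862 × 1219 mm.
Q1: ⌊1219/2⌋ × 862 = 609 × 862 mm
Q2: ⌊862/2⌋ × 609 = 431 × 609 mm
Q3: ⌊609/2⌋ × 431 = 304 × 431 mm
Q4: ⌊431/2⌋ × 304 = 215 × 304 mm
Q5: ⌊304/2⌋ × 215 = 152 × 215 mm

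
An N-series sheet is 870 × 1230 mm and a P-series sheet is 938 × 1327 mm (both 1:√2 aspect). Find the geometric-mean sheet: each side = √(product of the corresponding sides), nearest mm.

903 × 1278 mm

Short side: √(870 · 938) = √816060 ≈ 903.4 → 903 mm
Long side: √(1230 · 1327) = √1632210 ≈ 1277.6 → 1278 mm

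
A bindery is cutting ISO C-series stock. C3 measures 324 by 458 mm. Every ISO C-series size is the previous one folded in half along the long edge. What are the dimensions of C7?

C4: ⌊458/2⌋ × 324 = 229 × 324 mm
C5: ⌊324/2⌋ × 229 = 162 × 229 mm
C6: ⌊229/2⌋ × 162 = 114 × 162 mm
C7: ⌊162/2⌋ × 114 = 81 × 114 mm

81 × 114 mm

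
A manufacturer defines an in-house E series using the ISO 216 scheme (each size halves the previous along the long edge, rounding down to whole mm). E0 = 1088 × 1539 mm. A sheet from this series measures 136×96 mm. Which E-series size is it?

E0: 1088 × 1539 mm
E1: 769 × 1088 mm
E2: 544 × 769 mm
E3: 384 × 544 mm
E4: 272 × 384 mm
E5: 192 × 272 mm
E6: 136 × 192 mm
E7: 96 × 136 mm
E8: 68 × 96 mm
→ matches E7.

E7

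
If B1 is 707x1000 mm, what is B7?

88 × 125 mm

B2: ⌊1000/2⌋ × 707 = 500 × 707 mm
B3: ⌊707/2⌋ × 500 = 353 × 500 mm
B4: ⌊500/2⌋ × 353 = 250 × 353 mm
B5: ⌊353/2⌋ × 250 = 176 × 250 mm
B6: ⌊250/2⌋ × 176 = 125 × 176 mm
B7: ⌊176/2⌋ × 125 = 88 × 125 mm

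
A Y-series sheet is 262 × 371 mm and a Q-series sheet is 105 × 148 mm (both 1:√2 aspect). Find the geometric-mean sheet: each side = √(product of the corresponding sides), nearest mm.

166 × 234 mm

Short side: √(262 · 105) = √27510 ≈ 165.9 → 166 mm
Long side: √(371 · 148) = √54908 ≈ 234.3 → 234 mm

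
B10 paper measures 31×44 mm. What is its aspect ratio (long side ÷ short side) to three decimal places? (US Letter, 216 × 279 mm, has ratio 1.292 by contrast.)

44 / 31 = 1.419
ISO 216 targets √2 ≈ 1.414; the +0.005 deviation is from mm rounding.

1.419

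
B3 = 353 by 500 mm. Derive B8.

B4: ⌊500/2⌋ × 353 = 250 × 353 mm
B5: ⌊353/2⌋ × 250 = 176 × 250 mm
B6: ⌊250/2⌋ × 176 = 125 × 176 mm
B7: ⌊176/2⌋ × 125 = 88 × 125 mm
B8: ⌊125/2⌋ × 88 = 62 × 88 mm

62 × 88 mm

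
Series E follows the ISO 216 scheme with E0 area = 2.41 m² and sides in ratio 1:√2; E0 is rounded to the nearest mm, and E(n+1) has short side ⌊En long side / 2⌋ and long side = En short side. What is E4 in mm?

Let E0's short side be w mm. w · w√2 = 2.41 m² = 2,410,000 mm², so w ≈ 1305.4 mm and w√2 ≈ 1846.1 mm → E0 = 1305 × 1846 mm.
E1: ⌊1846/2⌋ × 1305 = 923 × 1305 mm
E2: ⌊1305/2⌋ × 923 = 652 × 923 mm
E3: ⌊923/2⌋ × 652 = 461 × 652 mm
E4: ⌊652/2⌋ × 461 = 326 × 461 mm

326 × 461 mm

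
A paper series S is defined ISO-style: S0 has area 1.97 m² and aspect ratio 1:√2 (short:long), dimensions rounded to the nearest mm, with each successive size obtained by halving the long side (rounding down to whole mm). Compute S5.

208 × 295 mm

Let S0's short side be w mm. w · w√2 = 1.97 m² = 1,970,000 mm², so w ≈ 1180.3 mm and w√2 ≈ 1669.1 mm → S0 = 1180 × 1669 mm.
S1: ⌊1669/2⌋ × 1180 = 834 × 1180 mm
S2: ⌊1180/2⌋ × 834 = 590 × 834 mm
S3: ⌊834/2⌋ × 590 = 417 × 590 mm
S4: ⌊590/2⌋ × 417 = 295 × 417 mm
S5: ⌊417/2⌋ × 295 = 208 × 295 mm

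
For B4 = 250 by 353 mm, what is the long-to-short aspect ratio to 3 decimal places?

353 / 250 = 1.412
ISO 216 targets √2 ≈ 1.414; the -0.002 deviation is from mm rounding.

1.412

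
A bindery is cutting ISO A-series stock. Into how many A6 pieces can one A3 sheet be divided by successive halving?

8

Each ISO step halves the sheet: 1 × A3 → 2 × A4 → 4 × A5 → 8 × A6
From A3 to A6 is 3 halving steps: 2^3 = 8.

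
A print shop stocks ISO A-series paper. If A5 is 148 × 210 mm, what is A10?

A6: ⌊210/2⌋ × 148 = 105 × 148 mm
A7: ⌊148/2⌋ × 105 = 74 × 105 mm
A8: ⌊105/2⌋ × 74 = 52 × 74 mm
A9: ⌊74/2⌋ × 52 = 37 × 52 mm
A10: ⌊52/2⌋ × 37 = 26 × 37 mm

26 × 37 mm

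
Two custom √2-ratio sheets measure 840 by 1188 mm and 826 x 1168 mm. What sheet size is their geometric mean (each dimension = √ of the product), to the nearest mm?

Short side: √(840 · 826) = √693840 ≈ 833.0 → 833 mm
Long side: √(1188 · 1168) = √1387584 ≈ 1178.0 → 1178 mm

833 × 1178 mm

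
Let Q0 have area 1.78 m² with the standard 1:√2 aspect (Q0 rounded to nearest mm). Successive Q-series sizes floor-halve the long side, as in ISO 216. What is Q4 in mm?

280 × 396 mm

Let Q0's short side be w mm. w · w√2 = 1.78 m² = 1,780,000 mm², so w ≈ 1121.9 mm and w√2 ≈ 1586.6 mm → Q0 = 1122 × 1587 mm.
Q1: ⌊1587/2⌋ × 1122 = 793 × 1122 mm
Q2: ⌊1122/2⌋ × 793 = 561 × 793 mm
Q3: ⌊793/2⌋ × 561 = 396 × 561 mm
Q4: ⌊561/2⌋ × 396 = 280 × 396 mm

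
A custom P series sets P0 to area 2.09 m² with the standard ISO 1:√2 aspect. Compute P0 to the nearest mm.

1216 × 1719 mm

Let the short side be w mm. Then w · w√2 = 2.09 m² = 2,090,000 mm².
w² = 2,090,000/√2, so w ≈ 1215.7 mm; long side = w√2 ≈ 1719.2 mm.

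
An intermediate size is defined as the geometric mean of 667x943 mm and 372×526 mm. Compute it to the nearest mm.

Short side: √(667 · 372) = √248124 ≈ 498.1 → 498 mm
Long side: √(943 · 526) = √496018 ≈ 704.3 → 704 mm

498 × 704 mm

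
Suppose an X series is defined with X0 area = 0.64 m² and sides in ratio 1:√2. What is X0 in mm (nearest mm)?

673 × 951 mm

Let the short side be w mm. Then w · w√2 = 0.64 m² = 640,000 mm².
w² = 640,000/√2, so w ≈ 672.7 mm; long side = w√2 ≈ 951.4 mm.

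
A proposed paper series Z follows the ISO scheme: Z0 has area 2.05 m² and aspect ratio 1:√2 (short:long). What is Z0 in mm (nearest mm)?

1204 × 1703 mm

Let the short side be w mm. Then w · w√2 = 2.05 m² = 2,050,000 mm².
w² = 2,050,000/√2, so w ≈ 1204.0 mm; long side = w√2 ≈ 1702.7 mm.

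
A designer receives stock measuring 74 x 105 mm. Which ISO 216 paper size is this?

A7 (74 × 105 mm)

Aspect ratio 105/74 ≈ 1.419 — close to the ISO √2 ≈ 1.414.
In the A-series (A0 area = 1 m²): A7 = 74 × 105 mm.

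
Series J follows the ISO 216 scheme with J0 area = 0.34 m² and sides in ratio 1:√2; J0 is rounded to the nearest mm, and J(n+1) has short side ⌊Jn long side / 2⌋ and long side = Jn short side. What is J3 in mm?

173 × 245 mm

Let J0's short side be w mm. w · w√2 = 0.34 m² = 340,000 mm², so w ≈ 490.3 mm and w√2 ≈ 693.4 mm → J0 = 490 × 693 mm.
J1: ⌊693/2⌋ × 490 = 346 × 490 mm
J2: ⌊490/2⌋ × 346 = 245 × 346 mm
J3: ⌊346/2⌋ × 245 = 173 × 245 mm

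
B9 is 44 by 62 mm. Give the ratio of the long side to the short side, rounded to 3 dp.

62 / 44 = 1.409
ISO 216 targets √2 ≈ 1.414; the -0.005 deviation is from mm rounding.

1.409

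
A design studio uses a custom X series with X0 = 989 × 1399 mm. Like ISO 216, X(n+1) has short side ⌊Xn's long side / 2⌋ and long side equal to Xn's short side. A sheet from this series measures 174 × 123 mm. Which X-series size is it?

X0: 989 × 1399 mm
X1: 699 × 989 mm
X2: 494 × 699 mm
X3: 349 × 494 mm
X4: 247 × 349 mm
X5: 174 × 247 mm
X6: 123 × 174 mm
X7: 87 × 123 mm
→ matches X6.

X6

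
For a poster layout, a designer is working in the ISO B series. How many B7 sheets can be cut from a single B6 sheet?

2

B6 = 125 × 176 mm; B7 = 88 × 125 mm.
Each halving step doubles the count; 1 step from B6 to B7.
2^1 = 2.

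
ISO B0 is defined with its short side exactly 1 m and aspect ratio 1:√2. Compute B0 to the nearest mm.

Short side = 1000 mm; long side = 1000√2 ≈ 1414.2 mm.

1000 × 1414 mm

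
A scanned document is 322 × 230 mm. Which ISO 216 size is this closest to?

Aspect ratio 322/230 ≈ 1.400 — close to the ISO √2 ≈ 1.414.
In the C-series (envelope sizes, between A and B): C4 = 229 × 324 mm.
Off by 3 mm total — nearest standard size.

C4 (229 × 324 mm)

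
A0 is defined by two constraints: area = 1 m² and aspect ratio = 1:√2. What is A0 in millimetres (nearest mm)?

Let the short side be w mm. Then the long side is w√2 and w · w√2 = 10⁶ mm².
w² = 10⁶/√2, so w = 1000 / 2^(1/4) ≈ 840.9 mm; long side = 1000 · 2^(1/4) ≈ 1189.2 mm.

841 × 1189 mm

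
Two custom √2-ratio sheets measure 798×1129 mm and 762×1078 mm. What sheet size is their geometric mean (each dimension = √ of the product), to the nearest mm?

Short side: √(798 · 762) = √608076 ≈ 779.8 → 780 mm
Long side: √(1129 · 1078) = √1217062 ≈ 1103.2 → 1103 mm

780 × 1103 mm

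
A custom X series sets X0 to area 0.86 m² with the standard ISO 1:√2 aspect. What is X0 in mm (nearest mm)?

780 × 1103 mm

Let the short side be w mm. Then w · w√2 = 0.86 m² = 860,000 mm².
w² = 860,000/√2, so w ≈ 779.8 mm; long side = w√2 ≈ 1102.8 mm.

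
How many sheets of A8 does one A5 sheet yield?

8

Each ISO step halves the sheet: 1 × A5 → 2 × A6 → 4 × A7 → 8 × A8
From A5 to A8 is 3 halving steps: 2^3 = 8.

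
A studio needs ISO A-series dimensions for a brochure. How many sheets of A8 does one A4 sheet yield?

16

A4 = 210 × 297 mm; A8 = 52 × 74 mm.
Each halving step doubles the count; 4 steps from A4 to A8.
2^4 = 16.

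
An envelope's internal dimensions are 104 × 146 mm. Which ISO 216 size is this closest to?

A6 (105 × 148 mm)

Aspect ratio 146/104 ≈ 1.404 — close to the ISO √2 ≈ 1.414.
In the A-series (A0 area = 1 m²): A6 = 105 × 148 mm.
Off by 3 mm total — nearest standard size.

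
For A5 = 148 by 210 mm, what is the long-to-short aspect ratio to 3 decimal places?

1.419

210 / 148 = 1.419
ISO 216 targets √2 ≈ 1.414; the +0.005 deviation is from mm rounding.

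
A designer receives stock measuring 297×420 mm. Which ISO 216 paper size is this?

A3 (297 × 420 mm)

Aspect ratio 420/297 ≈ 1.414 — close to the ISO √2 ≈ 1.414.
In the A-series (A0 area = 1 m²): A3 = 297 × 420 mm.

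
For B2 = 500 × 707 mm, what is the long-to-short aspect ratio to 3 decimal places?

1.414

707 / 500 = 1.414
Matches √2 ≈ 1.414 — the ISO 216 defining ratio.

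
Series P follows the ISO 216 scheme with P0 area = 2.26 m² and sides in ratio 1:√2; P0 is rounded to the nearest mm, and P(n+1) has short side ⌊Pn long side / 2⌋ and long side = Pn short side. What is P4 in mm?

Let P0's short side be w mm. w · w√2 = 2.26 m² = 2,260,000 mm², so w ≈ 1264.1 mm and w√2 ≈ 1787.8 mm → P0 = 1264 × 1788 mm.
P1: ⌊1788/2⌋ × 1264 = 894 × 1264 mm
P2: ⌊1264/2⌋ × 894 = 632 × 894 mm
P3: ⌊894/2⌋ × 632 = 447 × 632 mm
P4: ⌊632/2⌋ × 447 = 316 × 447 mm

316 × 447 mm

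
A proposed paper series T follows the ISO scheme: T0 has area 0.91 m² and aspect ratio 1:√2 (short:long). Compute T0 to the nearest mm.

Let the short side be w mm. Then w · w√2 = 0.91 m² = 910,000 mm².
w² = 910,000/√2, so w ≈ 802.2 mm; long side = w√2 ≈ 1134.4 mm.

802 × 1134 mm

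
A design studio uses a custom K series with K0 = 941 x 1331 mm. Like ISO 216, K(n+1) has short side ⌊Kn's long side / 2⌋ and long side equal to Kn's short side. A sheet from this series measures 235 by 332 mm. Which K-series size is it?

K4

K0: 941 × 1331 mm
K1: 665 × 941 mm
K2: 470 × 665 mm
K3: 332 × 470 mm
K4: 235 × 332 mm
K5: 166 × 235 mm
→ matches K4.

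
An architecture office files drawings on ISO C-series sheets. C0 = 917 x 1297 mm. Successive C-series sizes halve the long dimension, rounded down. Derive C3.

324 × 458 mm

C1: ⌊1297/2⌋ × 917 = 648 × 917 mm
C2: ⌊917/2⌋ × 648 = 458 × 648 mm
C3: ⌊648/2⌋ × 458 = 324 × 458 mm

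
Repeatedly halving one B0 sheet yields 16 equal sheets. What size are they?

16 = 2^4, so 4 halving steps.
B0 → B1 → … → B4 after 4 steps.

B4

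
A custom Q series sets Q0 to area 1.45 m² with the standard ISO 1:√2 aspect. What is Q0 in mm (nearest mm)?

1013 × 1432 mm

Let the short side be w mm. Then w · w√2 = 1.45 m² = 1,450,000 mm².
w² = 1,450,000/√2, so w ≈ 1012.6 mm; long side = w√2 ≈ 1432.0 mm.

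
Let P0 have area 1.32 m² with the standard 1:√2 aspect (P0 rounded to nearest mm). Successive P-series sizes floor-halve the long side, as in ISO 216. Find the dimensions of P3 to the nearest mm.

Let P0's short side be w mm. w · w√2 = 1.32 m² = 1,320,000 mm², so w ≈ 966.1 mm and w√2 ≈ 1366.3 mm → P0 = 966 × 1366 mm.
P1: ⌊1366/2⌋ × 966 = 683 × 966 mm
P2: ⌊966/2⌋ × 683 = 483 × 683 mm
P3: ⌊683/2⌋ × 483 = 341 × 483 mm

341 × 483 mm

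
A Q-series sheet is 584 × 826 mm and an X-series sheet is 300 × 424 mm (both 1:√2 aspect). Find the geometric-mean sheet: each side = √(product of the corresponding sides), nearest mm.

Short side: √(584 · 300) = √175200 ≈ 418.6 → 419 mm
Long side: √(826 · 424) = √350224 ≈ 591.8 → 592 mm

419 × 592 mm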